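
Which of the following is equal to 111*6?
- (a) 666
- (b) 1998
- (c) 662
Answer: a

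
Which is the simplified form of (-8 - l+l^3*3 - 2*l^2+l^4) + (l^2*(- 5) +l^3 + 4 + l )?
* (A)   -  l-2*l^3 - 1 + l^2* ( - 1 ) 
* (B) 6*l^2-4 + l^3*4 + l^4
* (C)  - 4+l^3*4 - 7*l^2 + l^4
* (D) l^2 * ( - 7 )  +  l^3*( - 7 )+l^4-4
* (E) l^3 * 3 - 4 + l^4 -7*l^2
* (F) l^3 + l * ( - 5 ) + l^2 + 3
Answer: C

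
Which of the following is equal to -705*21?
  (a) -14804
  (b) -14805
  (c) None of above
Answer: b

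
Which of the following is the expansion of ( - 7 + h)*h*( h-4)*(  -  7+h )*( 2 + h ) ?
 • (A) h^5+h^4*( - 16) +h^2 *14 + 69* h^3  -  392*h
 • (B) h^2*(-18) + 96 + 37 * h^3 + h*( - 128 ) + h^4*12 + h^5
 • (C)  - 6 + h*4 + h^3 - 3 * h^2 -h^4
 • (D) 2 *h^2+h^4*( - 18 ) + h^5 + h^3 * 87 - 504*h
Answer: A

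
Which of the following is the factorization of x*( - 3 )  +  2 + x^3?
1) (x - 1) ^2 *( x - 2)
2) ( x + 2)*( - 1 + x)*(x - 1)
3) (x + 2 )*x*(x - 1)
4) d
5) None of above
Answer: 2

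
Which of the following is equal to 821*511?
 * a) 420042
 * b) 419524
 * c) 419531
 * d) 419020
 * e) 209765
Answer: c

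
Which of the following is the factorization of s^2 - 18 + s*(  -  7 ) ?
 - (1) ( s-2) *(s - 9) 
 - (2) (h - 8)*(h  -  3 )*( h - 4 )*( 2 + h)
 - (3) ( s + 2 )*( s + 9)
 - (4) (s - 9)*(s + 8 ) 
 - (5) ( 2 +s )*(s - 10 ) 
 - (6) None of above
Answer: 6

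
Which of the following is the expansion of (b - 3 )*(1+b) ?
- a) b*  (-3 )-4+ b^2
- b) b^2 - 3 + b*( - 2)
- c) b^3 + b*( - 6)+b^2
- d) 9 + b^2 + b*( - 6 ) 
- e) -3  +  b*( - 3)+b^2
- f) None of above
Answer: b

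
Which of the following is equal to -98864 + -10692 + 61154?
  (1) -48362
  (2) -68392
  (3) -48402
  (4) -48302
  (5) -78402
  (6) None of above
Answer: 3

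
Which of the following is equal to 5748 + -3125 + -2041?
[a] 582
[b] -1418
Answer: a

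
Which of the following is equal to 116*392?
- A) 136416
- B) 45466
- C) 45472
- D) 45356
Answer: C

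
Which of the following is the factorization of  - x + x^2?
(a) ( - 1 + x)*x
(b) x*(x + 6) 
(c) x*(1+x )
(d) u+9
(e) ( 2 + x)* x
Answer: a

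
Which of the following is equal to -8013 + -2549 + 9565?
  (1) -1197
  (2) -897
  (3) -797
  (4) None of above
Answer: 4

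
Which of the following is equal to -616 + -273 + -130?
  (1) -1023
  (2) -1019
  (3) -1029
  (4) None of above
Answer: 2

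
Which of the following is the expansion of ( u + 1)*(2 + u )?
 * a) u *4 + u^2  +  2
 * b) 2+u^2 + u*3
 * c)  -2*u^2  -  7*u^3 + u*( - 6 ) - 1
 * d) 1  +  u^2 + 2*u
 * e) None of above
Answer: b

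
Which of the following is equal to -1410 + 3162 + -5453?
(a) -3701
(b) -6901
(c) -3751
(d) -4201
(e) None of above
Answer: a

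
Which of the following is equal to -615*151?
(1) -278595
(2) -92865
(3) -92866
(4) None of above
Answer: 2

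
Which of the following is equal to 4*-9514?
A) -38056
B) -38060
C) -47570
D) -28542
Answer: A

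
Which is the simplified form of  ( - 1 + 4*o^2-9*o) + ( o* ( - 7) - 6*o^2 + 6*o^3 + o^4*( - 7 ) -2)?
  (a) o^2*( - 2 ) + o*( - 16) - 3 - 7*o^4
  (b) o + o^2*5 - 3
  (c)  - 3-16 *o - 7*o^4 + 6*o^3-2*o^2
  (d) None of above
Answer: c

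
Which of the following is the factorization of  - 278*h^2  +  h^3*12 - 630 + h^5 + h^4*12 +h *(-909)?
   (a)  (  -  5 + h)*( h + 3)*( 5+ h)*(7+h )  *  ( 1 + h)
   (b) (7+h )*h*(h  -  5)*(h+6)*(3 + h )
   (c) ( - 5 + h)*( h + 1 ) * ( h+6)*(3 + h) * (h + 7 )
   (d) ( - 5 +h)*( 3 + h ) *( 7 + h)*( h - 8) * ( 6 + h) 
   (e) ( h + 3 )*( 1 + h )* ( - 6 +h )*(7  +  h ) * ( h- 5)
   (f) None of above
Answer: c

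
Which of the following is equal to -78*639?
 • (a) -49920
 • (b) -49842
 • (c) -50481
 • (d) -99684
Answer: b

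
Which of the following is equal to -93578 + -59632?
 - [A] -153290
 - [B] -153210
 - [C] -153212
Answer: B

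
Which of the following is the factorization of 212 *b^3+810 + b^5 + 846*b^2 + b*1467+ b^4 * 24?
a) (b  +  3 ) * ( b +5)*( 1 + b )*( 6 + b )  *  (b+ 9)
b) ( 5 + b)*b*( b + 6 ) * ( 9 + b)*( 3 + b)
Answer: a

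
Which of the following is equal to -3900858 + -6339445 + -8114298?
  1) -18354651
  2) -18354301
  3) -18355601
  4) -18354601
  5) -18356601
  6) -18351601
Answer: 4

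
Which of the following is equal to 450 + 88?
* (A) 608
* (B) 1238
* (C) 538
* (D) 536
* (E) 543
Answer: C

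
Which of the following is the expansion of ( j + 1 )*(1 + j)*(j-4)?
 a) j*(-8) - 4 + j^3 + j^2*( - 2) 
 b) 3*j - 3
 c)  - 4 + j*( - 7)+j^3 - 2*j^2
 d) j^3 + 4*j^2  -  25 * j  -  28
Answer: c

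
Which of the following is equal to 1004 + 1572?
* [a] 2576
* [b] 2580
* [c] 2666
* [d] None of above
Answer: a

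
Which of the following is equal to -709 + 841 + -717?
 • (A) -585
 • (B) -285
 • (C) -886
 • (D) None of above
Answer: A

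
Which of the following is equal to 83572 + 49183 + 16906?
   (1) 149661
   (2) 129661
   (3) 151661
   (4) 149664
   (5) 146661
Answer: 1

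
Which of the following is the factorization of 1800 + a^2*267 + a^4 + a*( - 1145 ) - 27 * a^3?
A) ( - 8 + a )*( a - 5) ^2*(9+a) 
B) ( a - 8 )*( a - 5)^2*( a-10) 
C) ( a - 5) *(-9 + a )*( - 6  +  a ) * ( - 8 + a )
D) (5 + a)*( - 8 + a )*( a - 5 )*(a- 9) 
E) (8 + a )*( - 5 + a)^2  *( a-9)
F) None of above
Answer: F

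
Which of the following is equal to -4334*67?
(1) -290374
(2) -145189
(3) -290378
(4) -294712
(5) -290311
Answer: 3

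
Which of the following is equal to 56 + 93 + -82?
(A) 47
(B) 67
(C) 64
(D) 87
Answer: B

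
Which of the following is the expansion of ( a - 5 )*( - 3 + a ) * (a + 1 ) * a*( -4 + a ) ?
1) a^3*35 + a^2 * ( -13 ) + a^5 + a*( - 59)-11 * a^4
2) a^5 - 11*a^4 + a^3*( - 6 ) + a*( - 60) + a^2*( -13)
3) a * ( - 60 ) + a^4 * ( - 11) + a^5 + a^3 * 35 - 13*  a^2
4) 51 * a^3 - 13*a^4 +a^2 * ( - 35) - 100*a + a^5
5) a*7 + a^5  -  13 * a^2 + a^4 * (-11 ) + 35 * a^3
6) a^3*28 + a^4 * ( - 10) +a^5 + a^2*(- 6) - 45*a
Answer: 3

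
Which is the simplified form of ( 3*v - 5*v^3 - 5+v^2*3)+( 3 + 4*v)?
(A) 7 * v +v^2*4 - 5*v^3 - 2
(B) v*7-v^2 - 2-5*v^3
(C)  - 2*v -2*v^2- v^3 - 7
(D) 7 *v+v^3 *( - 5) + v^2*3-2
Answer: D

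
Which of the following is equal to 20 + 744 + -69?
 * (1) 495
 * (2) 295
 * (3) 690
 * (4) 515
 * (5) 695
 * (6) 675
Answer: 5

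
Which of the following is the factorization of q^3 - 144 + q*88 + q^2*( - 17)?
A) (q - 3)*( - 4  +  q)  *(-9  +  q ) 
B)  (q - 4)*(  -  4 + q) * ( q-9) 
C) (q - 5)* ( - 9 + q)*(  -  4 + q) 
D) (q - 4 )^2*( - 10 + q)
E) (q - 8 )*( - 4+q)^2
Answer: B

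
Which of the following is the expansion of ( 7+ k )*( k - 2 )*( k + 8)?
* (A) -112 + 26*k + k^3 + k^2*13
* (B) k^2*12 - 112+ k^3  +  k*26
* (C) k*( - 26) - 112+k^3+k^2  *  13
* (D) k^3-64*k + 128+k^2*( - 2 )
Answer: A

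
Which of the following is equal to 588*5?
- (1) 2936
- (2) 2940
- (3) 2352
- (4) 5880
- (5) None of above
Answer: 2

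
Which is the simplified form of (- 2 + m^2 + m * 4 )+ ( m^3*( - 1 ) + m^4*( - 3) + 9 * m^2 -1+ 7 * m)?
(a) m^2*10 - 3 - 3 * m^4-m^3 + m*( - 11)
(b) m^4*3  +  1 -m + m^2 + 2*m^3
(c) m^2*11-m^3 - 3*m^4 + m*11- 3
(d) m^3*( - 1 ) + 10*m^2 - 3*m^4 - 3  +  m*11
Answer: d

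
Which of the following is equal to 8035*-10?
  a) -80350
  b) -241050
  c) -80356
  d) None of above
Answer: a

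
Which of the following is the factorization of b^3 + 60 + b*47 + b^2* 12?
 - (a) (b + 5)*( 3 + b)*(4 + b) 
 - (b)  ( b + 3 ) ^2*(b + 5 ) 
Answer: a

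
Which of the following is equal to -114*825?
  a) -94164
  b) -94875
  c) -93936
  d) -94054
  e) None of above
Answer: e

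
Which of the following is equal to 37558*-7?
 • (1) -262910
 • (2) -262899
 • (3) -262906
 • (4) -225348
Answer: 3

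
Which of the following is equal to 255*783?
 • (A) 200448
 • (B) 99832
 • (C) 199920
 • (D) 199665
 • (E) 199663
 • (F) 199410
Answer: D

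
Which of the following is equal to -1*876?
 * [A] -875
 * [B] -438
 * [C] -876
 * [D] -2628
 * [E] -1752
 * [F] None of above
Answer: C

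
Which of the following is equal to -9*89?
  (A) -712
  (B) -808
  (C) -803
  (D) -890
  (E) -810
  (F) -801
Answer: F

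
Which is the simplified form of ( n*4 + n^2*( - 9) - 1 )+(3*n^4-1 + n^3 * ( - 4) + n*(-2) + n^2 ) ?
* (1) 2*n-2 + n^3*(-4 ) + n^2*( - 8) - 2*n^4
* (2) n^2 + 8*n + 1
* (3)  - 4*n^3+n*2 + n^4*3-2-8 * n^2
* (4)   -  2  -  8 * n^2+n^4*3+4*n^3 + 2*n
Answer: 3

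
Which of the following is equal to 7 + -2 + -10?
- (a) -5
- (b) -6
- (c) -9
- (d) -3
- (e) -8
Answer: a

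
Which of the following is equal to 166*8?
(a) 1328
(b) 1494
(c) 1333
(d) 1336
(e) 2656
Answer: a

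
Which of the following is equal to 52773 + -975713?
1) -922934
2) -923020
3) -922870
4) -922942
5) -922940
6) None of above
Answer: 5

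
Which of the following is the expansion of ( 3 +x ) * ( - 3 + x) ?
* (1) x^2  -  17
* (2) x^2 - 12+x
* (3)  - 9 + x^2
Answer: 3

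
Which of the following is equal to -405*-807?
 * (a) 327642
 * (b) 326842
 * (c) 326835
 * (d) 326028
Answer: c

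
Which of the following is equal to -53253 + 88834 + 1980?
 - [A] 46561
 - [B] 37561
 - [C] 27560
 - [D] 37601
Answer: B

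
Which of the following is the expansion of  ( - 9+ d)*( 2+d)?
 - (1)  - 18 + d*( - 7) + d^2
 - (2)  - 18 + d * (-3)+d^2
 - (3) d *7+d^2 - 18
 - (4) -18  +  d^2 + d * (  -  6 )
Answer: 1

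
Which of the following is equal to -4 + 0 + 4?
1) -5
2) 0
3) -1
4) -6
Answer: 2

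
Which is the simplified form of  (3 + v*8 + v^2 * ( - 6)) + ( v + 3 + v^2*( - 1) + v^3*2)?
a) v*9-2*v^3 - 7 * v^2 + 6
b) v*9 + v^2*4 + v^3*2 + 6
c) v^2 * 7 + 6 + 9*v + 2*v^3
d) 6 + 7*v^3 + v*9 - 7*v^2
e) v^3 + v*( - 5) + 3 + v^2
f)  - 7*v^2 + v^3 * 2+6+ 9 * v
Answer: f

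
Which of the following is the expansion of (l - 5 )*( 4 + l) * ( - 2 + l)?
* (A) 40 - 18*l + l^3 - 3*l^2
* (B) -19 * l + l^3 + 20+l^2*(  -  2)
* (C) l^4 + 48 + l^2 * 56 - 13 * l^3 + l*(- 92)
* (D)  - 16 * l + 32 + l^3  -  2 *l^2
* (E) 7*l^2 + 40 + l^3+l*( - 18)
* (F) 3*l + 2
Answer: A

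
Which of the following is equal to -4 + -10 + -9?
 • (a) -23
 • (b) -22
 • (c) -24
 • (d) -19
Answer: a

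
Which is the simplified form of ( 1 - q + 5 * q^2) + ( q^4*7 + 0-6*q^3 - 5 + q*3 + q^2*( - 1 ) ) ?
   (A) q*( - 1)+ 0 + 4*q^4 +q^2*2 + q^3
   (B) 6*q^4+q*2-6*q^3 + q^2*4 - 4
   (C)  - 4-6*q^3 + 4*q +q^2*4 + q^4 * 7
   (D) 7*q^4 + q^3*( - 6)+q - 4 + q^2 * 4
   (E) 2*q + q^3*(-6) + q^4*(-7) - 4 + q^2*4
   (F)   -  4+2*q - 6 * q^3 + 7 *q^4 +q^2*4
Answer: F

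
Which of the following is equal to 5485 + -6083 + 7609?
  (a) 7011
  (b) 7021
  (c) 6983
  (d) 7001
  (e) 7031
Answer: a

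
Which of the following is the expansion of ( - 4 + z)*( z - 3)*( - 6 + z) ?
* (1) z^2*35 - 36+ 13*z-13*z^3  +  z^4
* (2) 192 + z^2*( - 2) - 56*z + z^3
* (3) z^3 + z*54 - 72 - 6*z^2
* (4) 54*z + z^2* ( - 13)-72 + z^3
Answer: 4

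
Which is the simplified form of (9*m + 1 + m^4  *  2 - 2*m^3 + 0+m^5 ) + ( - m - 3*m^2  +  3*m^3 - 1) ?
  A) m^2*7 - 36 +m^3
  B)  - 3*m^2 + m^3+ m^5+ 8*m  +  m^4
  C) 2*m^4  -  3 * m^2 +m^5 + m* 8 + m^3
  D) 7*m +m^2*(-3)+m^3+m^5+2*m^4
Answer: C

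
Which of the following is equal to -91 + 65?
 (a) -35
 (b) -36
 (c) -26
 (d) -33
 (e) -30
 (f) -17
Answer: c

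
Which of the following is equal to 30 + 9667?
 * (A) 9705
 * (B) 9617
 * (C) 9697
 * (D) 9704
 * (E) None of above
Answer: C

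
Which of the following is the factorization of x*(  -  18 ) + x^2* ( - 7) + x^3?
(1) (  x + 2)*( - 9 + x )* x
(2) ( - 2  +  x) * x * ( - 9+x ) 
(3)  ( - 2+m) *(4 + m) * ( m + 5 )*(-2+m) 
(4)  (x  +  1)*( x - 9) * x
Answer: 1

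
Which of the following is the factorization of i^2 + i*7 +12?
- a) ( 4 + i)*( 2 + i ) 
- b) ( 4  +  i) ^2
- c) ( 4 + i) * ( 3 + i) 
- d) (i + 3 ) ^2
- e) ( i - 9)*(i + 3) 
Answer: c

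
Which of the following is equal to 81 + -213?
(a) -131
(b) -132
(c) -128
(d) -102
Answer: b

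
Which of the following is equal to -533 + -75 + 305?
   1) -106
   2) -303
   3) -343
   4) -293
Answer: 2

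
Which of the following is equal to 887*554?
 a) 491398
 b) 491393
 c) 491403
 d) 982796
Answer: a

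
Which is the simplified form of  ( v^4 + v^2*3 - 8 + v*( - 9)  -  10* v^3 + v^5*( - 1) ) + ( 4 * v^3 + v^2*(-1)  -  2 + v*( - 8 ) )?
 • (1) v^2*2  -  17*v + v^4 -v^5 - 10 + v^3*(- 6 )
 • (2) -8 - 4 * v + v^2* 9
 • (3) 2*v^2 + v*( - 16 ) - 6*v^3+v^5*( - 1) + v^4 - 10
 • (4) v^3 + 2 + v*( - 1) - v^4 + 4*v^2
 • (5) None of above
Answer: 1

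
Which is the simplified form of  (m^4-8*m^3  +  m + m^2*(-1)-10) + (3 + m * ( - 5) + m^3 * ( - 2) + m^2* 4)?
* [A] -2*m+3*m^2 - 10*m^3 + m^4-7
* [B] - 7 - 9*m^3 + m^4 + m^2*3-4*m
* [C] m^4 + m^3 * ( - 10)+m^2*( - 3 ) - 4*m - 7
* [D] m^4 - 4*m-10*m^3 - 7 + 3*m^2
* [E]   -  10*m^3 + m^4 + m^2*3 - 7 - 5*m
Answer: D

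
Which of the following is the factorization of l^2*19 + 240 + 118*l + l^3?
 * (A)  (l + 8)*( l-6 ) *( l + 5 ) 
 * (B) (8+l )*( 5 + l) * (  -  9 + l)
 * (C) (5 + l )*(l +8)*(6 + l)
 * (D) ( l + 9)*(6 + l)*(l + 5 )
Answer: C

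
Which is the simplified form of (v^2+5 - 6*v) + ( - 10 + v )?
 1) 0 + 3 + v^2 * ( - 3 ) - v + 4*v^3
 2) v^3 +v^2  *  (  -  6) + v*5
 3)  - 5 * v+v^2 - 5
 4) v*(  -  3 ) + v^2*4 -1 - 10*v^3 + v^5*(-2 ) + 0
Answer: 3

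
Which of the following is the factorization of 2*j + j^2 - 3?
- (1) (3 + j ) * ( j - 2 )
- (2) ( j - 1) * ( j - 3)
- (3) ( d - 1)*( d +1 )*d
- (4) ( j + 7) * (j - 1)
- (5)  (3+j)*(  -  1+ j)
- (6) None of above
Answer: 5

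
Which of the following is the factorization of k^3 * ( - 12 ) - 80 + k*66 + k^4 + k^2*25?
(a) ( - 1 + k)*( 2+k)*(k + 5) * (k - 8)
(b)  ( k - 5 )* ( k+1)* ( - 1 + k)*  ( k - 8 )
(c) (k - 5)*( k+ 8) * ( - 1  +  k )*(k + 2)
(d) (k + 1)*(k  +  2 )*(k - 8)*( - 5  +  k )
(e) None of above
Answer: e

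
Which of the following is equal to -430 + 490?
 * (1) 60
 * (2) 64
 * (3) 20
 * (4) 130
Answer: 1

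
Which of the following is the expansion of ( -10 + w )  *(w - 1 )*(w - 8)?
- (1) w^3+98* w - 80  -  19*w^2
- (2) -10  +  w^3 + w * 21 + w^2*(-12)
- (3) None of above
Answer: 1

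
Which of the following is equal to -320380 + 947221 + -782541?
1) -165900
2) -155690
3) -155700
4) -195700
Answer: 3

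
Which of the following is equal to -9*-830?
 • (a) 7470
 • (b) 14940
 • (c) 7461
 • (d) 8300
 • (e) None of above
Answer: a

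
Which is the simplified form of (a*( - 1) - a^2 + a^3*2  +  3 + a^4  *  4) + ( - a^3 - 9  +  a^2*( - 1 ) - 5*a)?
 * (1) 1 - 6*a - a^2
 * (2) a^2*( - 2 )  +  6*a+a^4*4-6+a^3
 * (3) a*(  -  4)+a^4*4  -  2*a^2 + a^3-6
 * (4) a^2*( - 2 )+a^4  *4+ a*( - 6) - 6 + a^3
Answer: 4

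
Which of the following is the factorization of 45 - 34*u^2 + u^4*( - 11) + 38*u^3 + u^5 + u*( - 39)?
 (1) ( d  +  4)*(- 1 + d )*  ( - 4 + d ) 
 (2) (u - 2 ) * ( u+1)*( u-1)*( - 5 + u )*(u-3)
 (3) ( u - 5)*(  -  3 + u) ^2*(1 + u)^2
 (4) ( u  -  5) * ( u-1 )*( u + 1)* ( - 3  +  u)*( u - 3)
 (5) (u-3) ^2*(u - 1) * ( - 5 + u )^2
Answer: 4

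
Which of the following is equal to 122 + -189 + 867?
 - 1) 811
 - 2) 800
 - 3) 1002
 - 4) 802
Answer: 2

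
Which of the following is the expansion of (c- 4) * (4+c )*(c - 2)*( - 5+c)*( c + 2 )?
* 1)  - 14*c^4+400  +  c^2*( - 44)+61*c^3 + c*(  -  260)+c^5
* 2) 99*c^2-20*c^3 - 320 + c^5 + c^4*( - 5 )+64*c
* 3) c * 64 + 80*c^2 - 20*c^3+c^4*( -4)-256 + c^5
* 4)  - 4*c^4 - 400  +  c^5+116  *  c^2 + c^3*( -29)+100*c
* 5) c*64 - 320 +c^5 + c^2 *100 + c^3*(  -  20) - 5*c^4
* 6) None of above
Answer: 5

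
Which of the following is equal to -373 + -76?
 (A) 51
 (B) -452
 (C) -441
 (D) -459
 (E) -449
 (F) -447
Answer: E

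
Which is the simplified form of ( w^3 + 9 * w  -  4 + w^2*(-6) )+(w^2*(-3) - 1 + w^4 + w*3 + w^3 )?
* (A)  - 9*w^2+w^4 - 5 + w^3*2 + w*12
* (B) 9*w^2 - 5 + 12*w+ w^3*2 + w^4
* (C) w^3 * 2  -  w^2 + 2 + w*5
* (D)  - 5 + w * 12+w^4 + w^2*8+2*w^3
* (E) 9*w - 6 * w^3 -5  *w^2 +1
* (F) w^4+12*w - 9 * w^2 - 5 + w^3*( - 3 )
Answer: A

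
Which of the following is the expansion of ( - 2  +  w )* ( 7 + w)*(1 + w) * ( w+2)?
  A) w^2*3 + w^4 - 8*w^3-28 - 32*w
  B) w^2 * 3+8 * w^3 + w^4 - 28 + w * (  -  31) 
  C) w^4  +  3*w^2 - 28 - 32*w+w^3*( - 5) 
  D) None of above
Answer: D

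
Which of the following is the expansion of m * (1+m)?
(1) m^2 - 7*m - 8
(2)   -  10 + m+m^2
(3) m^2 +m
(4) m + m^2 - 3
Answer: 3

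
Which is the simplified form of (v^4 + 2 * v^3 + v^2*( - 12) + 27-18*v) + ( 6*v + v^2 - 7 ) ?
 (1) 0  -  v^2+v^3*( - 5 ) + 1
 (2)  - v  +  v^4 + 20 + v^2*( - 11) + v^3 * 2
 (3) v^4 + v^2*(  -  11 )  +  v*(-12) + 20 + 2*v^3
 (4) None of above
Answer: 3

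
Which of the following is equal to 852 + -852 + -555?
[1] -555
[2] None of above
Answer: 1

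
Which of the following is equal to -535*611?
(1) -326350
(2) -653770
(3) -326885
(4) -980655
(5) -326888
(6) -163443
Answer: 3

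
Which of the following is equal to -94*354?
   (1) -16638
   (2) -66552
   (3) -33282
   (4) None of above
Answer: 4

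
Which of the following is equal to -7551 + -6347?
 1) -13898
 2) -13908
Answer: 1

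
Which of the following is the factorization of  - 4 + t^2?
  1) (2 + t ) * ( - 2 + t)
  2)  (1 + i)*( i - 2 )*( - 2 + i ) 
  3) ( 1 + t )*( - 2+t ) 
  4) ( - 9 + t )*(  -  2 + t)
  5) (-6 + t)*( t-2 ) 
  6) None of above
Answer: 1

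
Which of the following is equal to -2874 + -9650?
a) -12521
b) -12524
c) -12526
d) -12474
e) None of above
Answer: b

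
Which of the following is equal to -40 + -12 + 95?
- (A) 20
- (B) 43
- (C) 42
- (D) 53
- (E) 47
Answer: B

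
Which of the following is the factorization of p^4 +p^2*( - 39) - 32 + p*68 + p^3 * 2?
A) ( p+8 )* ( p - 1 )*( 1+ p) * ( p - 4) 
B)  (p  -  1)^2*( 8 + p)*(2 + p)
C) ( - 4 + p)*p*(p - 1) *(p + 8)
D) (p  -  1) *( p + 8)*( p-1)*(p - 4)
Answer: D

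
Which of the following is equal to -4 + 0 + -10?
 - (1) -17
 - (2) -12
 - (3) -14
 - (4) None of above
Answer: 3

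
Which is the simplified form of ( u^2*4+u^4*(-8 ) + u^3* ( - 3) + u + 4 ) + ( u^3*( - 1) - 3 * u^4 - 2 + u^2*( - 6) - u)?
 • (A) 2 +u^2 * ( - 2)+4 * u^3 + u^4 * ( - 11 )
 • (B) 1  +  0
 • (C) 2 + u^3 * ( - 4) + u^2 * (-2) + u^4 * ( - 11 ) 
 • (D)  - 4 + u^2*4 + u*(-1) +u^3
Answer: C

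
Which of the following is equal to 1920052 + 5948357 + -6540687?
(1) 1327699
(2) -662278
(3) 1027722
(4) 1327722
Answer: 4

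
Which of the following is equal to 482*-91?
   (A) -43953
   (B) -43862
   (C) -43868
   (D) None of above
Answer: B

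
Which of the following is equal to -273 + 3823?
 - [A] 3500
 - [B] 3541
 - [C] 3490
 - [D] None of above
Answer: D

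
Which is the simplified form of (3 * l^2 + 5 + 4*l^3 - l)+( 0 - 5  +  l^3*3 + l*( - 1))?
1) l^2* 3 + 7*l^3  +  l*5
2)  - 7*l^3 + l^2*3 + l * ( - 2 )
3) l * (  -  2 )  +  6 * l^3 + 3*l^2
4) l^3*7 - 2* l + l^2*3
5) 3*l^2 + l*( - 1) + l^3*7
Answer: 4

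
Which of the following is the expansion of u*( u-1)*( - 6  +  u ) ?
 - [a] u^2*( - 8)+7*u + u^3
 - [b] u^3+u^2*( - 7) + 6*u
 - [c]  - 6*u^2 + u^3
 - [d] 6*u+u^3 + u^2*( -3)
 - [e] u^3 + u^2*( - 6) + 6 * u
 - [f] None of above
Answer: b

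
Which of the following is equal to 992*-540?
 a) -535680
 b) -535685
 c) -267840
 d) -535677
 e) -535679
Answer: a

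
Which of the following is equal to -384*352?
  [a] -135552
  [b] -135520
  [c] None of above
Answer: c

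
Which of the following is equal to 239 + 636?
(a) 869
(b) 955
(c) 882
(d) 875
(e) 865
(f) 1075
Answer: d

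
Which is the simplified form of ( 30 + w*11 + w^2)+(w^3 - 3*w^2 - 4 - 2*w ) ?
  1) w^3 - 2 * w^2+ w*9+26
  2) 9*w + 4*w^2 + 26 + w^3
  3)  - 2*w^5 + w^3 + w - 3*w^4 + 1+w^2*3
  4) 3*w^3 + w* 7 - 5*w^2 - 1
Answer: 1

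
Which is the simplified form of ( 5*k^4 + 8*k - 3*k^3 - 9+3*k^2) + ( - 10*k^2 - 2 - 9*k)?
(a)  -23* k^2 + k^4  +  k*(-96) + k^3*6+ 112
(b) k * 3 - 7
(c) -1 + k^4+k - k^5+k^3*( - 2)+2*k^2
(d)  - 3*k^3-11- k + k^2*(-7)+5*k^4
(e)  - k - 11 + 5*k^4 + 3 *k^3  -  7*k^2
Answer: d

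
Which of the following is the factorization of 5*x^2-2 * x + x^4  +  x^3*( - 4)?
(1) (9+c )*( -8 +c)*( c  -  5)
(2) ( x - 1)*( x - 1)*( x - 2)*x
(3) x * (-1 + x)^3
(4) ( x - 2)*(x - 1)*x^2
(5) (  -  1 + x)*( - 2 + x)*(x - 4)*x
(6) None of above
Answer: 2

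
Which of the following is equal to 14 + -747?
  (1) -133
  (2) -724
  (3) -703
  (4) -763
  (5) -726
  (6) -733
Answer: 6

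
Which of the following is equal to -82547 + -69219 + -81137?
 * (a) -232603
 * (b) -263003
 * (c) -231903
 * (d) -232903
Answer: d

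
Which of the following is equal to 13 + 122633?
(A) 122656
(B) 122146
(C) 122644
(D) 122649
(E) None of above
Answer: E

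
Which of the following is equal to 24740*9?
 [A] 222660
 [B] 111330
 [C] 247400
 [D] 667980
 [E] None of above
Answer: A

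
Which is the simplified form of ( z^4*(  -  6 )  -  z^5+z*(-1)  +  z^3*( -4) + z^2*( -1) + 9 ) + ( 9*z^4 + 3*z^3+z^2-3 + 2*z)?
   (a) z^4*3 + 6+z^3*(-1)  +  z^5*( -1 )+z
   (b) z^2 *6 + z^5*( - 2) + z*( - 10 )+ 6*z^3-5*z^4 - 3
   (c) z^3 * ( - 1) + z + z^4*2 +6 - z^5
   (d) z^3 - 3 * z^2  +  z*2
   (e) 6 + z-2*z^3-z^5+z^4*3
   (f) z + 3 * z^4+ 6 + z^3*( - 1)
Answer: a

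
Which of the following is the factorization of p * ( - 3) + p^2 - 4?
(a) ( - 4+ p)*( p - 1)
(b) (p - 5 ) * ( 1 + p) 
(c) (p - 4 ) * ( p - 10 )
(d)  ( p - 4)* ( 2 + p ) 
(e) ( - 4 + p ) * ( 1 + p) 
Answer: e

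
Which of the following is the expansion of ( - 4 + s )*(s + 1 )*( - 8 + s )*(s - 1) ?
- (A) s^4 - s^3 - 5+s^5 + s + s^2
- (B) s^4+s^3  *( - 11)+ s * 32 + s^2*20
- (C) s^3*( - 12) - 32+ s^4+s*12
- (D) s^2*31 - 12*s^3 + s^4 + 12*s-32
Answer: D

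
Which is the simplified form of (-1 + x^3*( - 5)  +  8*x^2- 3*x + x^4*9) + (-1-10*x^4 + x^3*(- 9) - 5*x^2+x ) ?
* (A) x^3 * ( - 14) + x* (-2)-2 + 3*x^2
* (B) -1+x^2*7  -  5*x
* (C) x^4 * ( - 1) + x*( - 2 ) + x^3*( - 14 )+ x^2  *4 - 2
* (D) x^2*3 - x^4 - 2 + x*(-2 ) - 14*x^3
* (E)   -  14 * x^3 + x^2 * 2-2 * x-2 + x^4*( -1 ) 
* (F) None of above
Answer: D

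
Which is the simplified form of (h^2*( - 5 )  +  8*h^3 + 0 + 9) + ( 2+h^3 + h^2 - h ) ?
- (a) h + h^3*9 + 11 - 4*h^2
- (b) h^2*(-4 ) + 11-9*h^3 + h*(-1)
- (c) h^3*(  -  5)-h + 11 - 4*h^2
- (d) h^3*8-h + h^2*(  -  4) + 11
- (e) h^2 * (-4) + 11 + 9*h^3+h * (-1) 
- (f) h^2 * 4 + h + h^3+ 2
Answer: e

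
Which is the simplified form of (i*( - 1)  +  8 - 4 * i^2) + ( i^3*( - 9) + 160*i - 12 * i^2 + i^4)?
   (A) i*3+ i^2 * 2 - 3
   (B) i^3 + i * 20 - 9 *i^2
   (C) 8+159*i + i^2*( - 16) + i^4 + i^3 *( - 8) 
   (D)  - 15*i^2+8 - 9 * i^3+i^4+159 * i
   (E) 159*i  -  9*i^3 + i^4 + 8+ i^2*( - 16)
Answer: E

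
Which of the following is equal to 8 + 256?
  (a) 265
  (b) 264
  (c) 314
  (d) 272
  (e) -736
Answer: b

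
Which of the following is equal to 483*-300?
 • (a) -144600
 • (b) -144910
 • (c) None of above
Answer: c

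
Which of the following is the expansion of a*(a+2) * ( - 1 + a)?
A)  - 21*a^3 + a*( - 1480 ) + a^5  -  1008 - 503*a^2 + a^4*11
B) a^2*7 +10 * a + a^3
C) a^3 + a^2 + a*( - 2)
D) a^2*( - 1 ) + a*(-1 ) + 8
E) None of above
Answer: C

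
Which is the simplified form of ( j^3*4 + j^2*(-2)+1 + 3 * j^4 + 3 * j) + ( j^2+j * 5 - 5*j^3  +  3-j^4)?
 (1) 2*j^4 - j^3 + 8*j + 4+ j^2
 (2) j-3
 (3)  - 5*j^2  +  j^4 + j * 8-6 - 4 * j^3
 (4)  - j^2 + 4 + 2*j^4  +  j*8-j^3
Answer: 4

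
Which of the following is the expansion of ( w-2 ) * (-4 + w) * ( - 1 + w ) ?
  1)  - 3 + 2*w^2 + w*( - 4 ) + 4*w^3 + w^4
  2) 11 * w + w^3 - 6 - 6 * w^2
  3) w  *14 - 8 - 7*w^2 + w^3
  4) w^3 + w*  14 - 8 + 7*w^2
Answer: 3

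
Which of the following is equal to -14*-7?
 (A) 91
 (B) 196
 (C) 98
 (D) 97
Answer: C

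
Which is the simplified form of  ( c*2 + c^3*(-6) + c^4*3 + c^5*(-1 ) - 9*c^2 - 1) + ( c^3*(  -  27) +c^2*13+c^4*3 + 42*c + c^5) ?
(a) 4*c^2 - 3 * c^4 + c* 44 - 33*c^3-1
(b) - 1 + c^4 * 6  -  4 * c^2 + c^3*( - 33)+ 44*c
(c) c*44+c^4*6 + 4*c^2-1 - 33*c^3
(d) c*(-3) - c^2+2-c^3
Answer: c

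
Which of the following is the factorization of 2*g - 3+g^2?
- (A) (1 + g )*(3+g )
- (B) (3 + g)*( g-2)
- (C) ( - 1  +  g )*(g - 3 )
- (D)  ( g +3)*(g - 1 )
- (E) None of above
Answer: D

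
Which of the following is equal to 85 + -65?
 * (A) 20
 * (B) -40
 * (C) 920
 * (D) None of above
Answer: A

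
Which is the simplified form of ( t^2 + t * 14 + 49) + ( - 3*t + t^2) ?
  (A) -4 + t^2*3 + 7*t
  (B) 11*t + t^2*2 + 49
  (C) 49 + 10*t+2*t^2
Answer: B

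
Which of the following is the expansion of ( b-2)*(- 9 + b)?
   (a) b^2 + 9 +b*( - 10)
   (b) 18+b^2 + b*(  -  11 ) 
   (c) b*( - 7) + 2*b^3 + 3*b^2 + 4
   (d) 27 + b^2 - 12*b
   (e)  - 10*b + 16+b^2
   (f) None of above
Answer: b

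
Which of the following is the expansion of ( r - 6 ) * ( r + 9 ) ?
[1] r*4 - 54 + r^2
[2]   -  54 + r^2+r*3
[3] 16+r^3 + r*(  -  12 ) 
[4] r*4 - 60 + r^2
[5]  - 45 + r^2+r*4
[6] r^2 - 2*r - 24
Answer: 2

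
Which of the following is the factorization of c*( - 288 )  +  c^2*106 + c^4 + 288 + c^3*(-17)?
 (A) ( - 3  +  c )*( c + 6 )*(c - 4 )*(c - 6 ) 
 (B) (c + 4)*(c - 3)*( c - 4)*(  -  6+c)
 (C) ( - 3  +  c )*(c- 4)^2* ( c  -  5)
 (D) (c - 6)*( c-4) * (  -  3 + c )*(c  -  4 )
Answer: D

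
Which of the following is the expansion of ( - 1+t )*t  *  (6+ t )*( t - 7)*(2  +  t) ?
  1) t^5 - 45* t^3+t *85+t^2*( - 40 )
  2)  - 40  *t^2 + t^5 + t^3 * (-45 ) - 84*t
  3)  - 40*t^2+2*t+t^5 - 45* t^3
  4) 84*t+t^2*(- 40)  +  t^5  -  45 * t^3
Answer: 4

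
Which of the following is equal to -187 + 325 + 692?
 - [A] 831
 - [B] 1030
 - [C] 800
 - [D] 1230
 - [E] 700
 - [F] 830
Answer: F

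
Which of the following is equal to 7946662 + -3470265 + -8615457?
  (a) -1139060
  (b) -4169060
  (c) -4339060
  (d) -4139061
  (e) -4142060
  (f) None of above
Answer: f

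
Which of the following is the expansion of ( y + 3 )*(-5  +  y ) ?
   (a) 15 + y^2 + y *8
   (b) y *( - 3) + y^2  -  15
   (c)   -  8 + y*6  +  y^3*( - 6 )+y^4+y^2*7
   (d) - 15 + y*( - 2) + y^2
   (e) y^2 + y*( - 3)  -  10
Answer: d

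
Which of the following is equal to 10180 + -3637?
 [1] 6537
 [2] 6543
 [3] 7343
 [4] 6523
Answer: 2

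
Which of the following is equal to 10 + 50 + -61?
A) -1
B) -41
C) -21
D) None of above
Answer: A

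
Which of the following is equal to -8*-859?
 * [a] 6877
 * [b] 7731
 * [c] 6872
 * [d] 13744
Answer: c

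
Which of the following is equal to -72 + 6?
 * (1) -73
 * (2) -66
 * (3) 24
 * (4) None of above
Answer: 2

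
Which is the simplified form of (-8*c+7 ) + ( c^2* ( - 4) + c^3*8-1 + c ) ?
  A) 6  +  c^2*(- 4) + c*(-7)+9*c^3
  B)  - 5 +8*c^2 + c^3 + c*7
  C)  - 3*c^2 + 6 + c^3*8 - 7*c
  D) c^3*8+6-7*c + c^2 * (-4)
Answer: D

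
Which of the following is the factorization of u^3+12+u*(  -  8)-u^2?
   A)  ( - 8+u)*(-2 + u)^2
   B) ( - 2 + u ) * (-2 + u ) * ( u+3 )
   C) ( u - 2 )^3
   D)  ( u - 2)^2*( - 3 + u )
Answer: B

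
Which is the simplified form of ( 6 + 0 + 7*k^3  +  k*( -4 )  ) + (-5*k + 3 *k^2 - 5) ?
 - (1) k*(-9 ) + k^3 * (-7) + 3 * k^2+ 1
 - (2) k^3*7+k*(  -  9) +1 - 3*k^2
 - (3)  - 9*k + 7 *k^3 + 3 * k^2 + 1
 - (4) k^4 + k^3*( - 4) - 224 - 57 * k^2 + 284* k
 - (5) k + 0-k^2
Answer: 3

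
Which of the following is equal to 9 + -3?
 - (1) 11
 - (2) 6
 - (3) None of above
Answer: 2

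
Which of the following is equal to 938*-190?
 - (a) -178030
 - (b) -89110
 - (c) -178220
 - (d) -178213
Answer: c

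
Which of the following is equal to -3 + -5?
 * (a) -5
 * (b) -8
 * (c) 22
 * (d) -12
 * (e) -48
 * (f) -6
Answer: b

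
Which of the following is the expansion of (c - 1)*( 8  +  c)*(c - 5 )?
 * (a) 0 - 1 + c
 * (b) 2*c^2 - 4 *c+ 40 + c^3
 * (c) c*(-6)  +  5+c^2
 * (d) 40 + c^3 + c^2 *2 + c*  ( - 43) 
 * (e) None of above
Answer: d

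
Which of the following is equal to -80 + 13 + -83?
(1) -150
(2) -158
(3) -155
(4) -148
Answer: 1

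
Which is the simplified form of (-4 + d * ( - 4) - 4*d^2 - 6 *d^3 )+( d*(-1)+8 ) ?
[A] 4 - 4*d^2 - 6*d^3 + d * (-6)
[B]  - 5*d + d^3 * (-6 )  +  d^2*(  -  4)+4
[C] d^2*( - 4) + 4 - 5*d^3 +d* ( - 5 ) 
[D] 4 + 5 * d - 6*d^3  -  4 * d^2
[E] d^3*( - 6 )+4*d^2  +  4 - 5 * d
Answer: B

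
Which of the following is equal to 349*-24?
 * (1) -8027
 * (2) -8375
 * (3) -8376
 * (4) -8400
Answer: 3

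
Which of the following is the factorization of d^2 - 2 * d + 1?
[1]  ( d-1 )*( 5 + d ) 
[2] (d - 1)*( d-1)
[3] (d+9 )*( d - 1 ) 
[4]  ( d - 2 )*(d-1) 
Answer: 2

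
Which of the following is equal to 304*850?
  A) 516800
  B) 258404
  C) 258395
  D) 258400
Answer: D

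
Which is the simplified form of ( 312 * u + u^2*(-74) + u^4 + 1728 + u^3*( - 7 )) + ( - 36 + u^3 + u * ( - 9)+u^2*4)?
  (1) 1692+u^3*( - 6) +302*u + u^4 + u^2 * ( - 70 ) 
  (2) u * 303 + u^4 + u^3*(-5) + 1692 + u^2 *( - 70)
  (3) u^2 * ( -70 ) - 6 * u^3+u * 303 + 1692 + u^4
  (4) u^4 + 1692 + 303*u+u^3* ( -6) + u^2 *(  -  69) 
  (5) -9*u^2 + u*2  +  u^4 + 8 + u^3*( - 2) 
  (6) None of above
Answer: 3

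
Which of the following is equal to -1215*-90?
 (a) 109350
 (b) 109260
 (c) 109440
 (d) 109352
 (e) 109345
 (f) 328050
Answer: a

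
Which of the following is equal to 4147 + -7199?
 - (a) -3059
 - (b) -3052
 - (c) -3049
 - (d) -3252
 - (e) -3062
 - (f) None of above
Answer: b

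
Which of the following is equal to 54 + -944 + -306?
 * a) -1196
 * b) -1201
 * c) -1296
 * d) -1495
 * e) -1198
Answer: a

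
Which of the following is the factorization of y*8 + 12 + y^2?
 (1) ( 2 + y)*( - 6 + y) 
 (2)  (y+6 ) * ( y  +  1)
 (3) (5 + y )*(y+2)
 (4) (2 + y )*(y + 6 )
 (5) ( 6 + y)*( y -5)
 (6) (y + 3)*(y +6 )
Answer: 4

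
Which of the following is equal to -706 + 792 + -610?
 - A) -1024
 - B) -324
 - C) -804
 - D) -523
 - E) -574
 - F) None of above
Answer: F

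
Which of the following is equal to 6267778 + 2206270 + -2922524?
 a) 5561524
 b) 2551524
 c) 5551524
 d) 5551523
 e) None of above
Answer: c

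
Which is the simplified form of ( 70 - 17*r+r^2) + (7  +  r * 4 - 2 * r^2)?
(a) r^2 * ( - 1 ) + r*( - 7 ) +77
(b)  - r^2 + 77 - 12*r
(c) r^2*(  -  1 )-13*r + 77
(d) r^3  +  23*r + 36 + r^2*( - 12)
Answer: c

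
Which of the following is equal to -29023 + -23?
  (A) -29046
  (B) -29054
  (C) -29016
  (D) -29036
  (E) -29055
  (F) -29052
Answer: A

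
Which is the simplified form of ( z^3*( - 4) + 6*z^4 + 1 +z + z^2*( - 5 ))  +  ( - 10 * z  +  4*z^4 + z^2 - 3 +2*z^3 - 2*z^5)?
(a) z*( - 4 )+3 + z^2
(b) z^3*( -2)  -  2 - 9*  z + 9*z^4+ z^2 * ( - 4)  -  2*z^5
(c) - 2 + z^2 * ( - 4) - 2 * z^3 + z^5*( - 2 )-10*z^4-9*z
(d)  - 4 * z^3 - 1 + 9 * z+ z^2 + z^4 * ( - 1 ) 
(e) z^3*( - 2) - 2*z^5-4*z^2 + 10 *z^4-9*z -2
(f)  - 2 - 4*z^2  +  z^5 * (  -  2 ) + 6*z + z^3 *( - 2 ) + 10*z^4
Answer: e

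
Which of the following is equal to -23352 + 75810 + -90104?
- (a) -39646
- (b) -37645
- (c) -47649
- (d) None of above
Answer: d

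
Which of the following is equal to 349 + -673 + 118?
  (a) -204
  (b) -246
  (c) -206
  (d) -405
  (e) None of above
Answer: c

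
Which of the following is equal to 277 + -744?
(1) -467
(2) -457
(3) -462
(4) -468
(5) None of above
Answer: 1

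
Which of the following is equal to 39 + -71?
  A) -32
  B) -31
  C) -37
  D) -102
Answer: A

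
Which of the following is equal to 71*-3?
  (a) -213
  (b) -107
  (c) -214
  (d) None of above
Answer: a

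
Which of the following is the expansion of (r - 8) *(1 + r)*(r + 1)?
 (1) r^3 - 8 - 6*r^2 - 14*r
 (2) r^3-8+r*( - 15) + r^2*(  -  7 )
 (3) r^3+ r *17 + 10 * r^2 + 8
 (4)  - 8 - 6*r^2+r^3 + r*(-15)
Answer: 4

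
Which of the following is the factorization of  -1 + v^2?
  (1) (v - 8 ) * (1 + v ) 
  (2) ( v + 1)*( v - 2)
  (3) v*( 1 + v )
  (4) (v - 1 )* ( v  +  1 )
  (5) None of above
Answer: 4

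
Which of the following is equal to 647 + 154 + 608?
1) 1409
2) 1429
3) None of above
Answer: 1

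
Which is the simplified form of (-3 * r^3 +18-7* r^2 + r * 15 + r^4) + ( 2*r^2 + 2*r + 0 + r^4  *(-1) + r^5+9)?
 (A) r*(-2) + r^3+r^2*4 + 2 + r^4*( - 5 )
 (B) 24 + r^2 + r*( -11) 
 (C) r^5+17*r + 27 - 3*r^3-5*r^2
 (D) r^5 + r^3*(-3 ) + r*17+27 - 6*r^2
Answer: C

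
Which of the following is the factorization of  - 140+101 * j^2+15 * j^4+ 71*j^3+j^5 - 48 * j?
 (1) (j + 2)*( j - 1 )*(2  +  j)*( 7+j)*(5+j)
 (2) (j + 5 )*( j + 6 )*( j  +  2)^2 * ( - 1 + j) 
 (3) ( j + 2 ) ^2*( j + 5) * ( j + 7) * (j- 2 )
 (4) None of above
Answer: 1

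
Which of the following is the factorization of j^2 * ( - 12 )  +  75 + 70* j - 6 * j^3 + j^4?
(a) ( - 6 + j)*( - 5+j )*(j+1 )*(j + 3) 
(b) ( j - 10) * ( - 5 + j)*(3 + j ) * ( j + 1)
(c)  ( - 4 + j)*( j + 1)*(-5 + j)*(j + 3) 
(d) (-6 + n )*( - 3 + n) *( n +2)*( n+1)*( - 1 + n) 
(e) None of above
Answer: e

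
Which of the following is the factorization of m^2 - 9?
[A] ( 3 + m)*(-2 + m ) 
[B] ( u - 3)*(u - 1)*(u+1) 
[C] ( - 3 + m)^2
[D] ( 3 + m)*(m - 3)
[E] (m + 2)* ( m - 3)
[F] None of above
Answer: D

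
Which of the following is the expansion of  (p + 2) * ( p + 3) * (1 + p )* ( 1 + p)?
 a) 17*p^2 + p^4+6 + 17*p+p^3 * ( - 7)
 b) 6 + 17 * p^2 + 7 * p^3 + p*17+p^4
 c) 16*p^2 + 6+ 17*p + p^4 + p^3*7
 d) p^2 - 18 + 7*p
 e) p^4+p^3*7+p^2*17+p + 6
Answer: b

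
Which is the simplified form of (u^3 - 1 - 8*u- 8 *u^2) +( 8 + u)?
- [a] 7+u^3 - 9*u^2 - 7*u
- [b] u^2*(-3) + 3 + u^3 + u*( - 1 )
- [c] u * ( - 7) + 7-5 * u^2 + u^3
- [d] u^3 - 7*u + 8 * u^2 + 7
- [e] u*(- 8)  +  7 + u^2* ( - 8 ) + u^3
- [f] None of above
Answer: f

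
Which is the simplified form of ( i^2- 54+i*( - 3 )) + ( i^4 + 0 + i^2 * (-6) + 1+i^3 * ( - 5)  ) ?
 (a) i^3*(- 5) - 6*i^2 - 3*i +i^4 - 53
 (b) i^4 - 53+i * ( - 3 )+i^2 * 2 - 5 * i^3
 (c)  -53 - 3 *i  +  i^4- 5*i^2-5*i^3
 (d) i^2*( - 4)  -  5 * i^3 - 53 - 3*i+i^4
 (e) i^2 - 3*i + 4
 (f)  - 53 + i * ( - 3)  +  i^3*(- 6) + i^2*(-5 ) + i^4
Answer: c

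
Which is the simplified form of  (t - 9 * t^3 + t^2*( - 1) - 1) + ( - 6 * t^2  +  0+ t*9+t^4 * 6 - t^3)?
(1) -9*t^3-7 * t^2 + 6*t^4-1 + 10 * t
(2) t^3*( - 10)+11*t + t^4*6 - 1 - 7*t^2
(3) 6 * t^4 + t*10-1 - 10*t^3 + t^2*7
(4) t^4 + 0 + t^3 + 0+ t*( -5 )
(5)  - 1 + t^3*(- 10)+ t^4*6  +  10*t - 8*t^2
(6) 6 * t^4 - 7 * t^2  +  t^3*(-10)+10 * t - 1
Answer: 6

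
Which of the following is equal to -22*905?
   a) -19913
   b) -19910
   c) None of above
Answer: b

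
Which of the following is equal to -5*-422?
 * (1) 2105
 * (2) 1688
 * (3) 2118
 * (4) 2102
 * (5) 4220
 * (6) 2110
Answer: 6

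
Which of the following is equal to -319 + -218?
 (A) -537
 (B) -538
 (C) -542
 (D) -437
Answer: A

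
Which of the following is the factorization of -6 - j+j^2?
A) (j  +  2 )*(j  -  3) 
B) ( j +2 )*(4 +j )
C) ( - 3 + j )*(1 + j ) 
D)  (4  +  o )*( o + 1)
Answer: A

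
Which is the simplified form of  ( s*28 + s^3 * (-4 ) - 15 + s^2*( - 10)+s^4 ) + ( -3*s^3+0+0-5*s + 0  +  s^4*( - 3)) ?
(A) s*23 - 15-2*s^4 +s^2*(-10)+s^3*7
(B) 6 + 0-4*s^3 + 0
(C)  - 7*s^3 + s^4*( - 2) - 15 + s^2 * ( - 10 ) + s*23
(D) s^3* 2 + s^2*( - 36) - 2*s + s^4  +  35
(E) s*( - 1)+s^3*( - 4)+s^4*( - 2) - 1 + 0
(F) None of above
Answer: C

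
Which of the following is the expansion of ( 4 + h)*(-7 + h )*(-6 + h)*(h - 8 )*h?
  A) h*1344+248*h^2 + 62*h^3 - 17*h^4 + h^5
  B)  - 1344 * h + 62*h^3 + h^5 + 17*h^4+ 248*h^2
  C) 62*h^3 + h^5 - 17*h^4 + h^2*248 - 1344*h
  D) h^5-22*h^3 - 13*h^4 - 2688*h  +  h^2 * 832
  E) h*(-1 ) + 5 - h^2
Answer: C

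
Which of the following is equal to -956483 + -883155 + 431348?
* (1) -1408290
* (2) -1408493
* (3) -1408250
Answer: 1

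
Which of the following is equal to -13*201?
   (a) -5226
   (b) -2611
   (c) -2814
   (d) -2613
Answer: d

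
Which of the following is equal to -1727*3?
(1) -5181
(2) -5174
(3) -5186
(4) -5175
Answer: 1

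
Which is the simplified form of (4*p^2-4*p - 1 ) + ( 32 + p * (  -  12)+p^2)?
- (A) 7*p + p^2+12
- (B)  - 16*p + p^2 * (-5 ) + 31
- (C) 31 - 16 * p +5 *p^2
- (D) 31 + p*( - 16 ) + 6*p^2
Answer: C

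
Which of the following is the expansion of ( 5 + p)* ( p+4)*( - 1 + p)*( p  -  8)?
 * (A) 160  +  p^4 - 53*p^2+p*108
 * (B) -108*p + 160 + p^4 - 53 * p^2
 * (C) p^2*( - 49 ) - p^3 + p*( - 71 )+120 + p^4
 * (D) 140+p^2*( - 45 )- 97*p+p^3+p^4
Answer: B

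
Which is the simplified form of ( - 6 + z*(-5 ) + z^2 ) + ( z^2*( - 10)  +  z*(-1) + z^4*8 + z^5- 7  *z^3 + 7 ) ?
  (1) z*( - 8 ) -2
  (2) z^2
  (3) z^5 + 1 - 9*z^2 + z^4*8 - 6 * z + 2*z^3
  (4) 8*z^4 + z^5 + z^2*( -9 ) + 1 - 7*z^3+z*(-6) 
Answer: 4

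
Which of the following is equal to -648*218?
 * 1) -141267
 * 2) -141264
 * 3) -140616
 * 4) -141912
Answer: 2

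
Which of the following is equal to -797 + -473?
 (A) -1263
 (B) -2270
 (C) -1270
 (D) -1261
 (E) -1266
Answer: C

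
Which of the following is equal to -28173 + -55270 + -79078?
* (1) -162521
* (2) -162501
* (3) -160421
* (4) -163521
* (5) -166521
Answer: 1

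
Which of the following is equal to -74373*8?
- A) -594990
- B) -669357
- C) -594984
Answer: C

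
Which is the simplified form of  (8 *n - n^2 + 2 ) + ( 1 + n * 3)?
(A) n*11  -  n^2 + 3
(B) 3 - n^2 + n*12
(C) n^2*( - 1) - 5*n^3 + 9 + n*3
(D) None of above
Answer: A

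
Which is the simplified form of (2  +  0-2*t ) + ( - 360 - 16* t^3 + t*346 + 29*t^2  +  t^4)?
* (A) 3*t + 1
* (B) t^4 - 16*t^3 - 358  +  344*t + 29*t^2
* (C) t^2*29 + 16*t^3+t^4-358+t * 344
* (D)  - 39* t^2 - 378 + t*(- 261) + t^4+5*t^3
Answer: B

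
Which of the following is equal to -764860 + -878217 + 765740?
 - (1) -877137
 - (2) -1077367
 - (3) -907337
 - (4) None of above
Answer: 4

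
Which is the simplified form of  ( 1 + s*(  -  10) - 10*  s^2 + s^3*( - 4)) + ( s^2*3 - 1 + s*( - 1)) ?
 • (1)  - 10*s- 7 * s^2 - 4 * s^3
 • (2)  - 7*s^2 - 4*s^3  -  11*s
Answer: 2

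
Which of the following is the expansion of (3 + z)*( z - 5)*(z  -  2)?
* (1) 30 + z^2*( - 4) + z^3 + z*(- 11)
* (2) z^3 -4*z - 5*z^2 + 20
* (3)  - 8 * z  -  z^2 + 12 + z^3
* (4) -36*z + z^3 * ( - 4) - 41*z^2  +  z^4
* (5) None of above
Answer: 1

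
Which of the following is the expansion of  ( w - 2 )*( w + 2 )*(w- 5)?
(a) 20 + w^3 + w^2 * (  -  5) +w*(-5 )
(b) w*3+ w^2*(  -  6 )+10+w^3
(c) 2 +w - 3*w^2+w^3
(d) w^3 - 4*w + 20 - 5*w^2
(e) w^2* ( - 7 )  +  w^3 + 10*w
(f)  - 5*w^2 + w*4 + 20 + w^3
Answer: d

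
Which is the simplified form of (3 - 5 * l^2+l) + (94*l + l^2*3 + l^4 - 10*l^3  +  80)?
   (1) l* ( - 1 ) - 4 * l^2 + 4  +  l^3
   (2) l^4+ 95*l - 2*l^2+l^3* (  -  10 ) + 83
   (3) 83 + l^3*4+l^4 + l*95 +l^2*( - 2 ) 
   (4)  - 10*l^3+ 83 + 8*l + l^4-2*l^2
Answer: 2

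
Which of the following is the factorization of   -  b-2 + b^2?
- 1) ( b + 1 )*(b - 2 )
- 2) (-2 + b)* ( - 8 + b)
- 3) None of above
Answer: 1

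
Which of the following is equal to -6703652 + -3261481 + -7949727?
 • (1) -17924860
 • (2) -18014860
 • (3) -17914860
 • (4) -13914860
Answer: 3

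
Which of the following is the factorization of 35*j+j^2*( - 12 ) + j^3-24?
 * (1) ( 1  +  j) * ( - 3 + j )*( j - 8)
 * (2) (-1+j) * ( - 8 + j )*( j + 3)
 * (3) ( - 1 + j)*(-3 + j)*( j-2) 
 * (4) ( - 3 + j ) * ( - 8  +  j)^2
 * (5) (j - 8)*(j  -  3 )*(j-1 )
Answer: 5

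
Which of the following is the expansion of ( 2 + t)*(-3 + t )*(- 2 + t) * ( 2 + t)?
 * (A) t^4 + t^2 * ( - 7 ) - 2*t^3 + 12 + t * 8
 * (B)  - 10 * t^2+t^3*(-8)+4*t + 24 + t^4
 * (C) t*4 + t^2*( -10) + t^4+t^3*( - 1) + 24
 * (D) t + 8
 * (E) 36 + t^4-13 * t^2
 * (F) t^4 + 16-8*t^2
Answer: C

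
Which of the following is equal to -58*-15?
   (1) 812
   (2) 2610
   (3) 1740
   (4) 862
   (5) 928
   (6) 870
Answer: 6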